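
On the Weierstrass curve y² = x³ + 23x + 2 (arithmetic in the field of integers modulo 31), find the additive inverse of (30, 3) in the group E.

(30, 28)

-(30, 3) = (30, -3 mod 31) = (30, 28).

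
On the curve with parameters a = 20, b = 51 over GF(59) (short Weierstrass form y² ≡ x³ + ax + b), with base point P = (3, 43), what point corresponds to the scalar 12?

Double-and-add on 12 = (1100)₂. Start with P = (3, 43) for the leading 1-bit.
double: tangent at (3, 43): λ = (3·3² + 20)/(2·43) ≡ 47/27. 27⁻¹ ≡ 35 (mod 59), so λ ≡ 47·35 ≡ 52.
  x = λ² - 3 - 3 = 2704 - 6 ≡ 43; y = λ·(3 - 43) - 43 ≡ 1. → (43, 1)
add P: (43, 1) + (3, 43). λ = (43 - 1)/(3 - 43) ≡ 42/19 mod 59. 19⁻¹ ≡ 28 (mod 59) since 19·28 = 532 ≡ 1, so λ ≡ 55.
  x = λ² - 43 - 3 = 3025 - 46 ≡ 29; y = λ·(43 - 29) - 1 ≡ 2. → (29, 2)
double: tangent at (29, 2): λ = (3·29² + 20)/(2·2) ≡ 6/4. 4⁻¹ ≡ 15 (mod 59) since 4·15 = 60 ≡ 1, so λ ≡ 6·15 ≡ 31.
  x = λ² - 29 - 29 = 961 - 58 ≡ 18; y = λ·(29 - 18) - 2 ≡ 44. → (18, 44)
double: tangent at (18, 44): λ = (3·18² + 20)/(2·44) ≡ 48/29. 29⁻¹ ≡ 57 (mod 59) since 29·57 = 1653 ≡ 1, so λ ≡ 48·57 ≡ 22.
  x = λ² - 18 - 18 = 484 - 36 ≡ 35; y = λ·(18 - 35) - 44 ≡ 54. → (35, 54)

(35, 54)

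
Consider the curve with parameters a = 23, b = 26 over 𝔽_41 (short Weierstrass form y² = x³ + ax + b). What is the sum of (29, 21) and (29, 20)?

The two points share x = 29 and their y-coordinates satisfy 21 + 20 ≡ 0 (mod 41), so they are inverses. Their sum is O.

O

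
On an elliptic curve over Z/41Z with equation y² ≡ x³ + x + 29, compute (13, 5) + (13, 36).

The two points share x = 13 and their y-coordinates satisfy 5 + 36 ≡ 0 (mod 41), so they are inverses. Their sum is 𝒪.

O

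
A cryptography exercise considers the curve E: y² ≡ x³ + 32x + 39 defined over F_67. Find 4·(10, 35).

Write P = (10, 35).
Repeated addition: build up to 4P.
2P: tangent at (10, 35): λ = (3·10² + 32)/(2·35) ≡ 64/3. 3⁻¹ ≡ 45 (mod 67), so λ ≡ 64·45 ≡ 66.
  x = λ² - 10 - 10 = 4356 - 20 ≡ 48; y = λ·(10 - 48) - 35 ≡ 3. → (48, 3)
3P: (48, 3) + (10, 35). λ = (35 - 3)/(10 - 48) ≡ 32/29 mod 67. 29⁻¹ ≡ 37 (mod 67), so λ ≡ 45.
  x = λ² - 48 - 10 = 2025 - 58 ≡ 24; y = λ·(48 - 24) - 3 ≡ 5. → (24, 5)
4P: (24, 5) + (10, 35). λ = (35 - 5)/(10 - 24) ≡ 30/53 mod 67. 53⁻¹ ≡ 43 (mod 67), so λ ≡ 17.
  x = λ² - 24 - 10 = 289 - 34 ≡ 54; y = λ·(24 - 54) - 5 ≡ 21. → (54, 21)

(54, 21)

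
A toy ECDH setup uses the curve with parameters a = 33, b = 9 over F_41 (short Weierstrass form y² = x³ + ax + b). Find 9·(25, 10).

(0, 3)

Write P = (25, 10).
Repeated addition: build up to 9P.
2P: tangent at (25, 10): λ = (3·25² + 33)/(2·10) ≡ 22/20. 20⁻¹ ≡ 39 (mod 41) since 20·39 = 780 ≡ 1, so λ ≡ 22·39 ≡ 38.
  x = λ² - 25 - 25 = 1444 - 50 ≡ 0; y = λ·(25 - 0) - 10 ≡ 38. → (0, 38)
3P: (0, 38) + (25, 10). λ = (10 - 38)/(25 - 0) ≡ 13/25 mod 41. 25⁻¹ ≡ 23 (mod 41) since 25·23 = 575 ≡ 1, so λ ≡ 12.
  x = λ² - 0 - 25 = 144 - 25 ≡ 37; y = λ·(0 - 37) - 38 ≡ 10. → (37, 10)
4P: (37, 10) + (25, 10). λ = (10 - 10)/(25 - 37) ≡ 0/29 mod 41. 29⁻¹ ≡ 17 (mod 41), so λ ≡ 0.
  x = λ² - 37 - 25 = 0 - 62 ≡ 20; y = λ·(37 - 20) - 10 ≡ 31. → (20, 31)
5P: (20, 31) + (25, 10). λ = (10 - 31)/(25 - 20) ≡ 20/5 mod 41. 5⁻¹ ≡ 33 (mod 41), so λ ≡ 4.
  x = λ² - 20 - 25 = 16 - 45 ≡ 12; y = λ·(20 - 12) - 31 ≡ 1. → (12, 1)
6P: (12, 1) + (25, 10). λ = (10 - 1)/(25 - 12) ≡ 9/13 mod 41. 13⁻¹ ≡ 19 (mod 41) since 13·19 = 247 ≡ 1, so λ ≡ 7.
  x = λ² - 12 - 25 = 49 - 37 ≡ 12; y = λ·(12 - 12) - 1 ≡ 40. → (12, 40)
7P: (12, 40) + (25, 10). λ = (10 - 40)/(25 - 12) ≡ 11/13 mod 41. 13⁻¹ ≡ 19 (mod 41) since 13·19 = 247 ≡ 1, so λ ≡ 4.
  x = λ² - 12 - 25 = 16 - 37 ≡ 20; y = λ·(12 - 20) - 40 ≡ 10. → (20, 10)
8P: (20, 10) + (25, 10). λ = (10 - 10)/(25 - 20) ≡ 0/5 mod 41. 5⁻¹ ≡ 33 (mod 41) since 5·33 = 165 ≡ 1, so λ ≡ 0.
  x = λ² - 20 - 25 = 0 - 45 ≡ 37; y = λ·(20 - 37) - 10 ≡ 31. → (37, 31)
9P: (37, 31) + (25, 10). λ = (10 - 31)/(25 - 37) ≡ 20/29 mod 41. 29⁻¹ ≡ 17 (mod 41) since 29·17 = 493 ≡ 1, so λ ≡ 12.
  x = λ² - 37 - 25 = 144 - 62 ≡ 0; y = λ·(37 - 0) - 31 ≡ 3. → (0, 3)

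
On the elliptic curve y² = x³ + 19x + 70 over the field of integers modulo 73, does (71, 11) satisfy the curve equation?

no

y² = 11² ≡ 48; x³ + 19x + 70 = 359330 ≡ 24 (mod 73). 48 ≠ 24.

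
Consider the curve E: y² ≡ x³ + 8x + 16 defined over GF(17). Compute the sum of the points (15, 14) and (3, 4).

(3, 13)

(15, 14) + (3, 4). λ = (4 - 14)/(3 - 15) ≡ 7/5 mod 17. 5⁻¹ ≡ 7 (mod 17), so λ ≡ 15.
  x = λ² - 15 - 3 = 225 - 18 ≡ 3; y = λ·(15 - 3) - 14 ≡ 13. → (3, 13)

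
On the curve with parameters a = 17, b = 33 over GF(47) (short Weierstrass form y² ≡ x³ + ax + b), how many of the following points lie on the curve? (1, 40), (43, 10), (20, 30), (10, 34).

(1, 40): 40² ≡ 2, rhs ≡ 4 → off.
(43, 10): 10² ≡ 6, rhs ≡ 42 → off.
(20, 30): 30² ≡ 7, rhs ≡ 7 → on.
(10, 34): 34² ≡ 28, rhs ≡ 28 → on.

2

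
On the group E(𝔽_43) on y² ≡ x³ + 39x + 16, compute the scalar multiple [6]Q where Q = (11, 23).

(11, 20)

Repeated addition: build up to 6Q.
2Q: tangent at (11, 23): λ = (3·11² + 39)/(2·23) ≡ 15/3. 3⁻¹ ≡ 29 (mod 43), so λ ≡ 15·29 ≡ 5.
  x = λ² - 11 - 11 = 25 - 22 ≡ 3; y = λ·(11 - 3) - 23 ≡ 17. → (3, 17)
3Q: (3, 17) + (11, 23). λ = (23 - 17)/(11 - 3) ≡ 6/8 mod 43. 8⁻¹ ≡ 27 (mod 43), so λ ≡ 33.
  x = λ² - 3 - 11 = 1089 - 14 ≡ 0; y = λ·(3 - 0) - 17 ≡ 39. → (0, 39)
4Q: (0, 39) + (11, 23). λ = (23 - 39)/(11 - 0) ≡ 27/11 mod 43. 11⁻¹ ≡ 4 (mod 43), so λ ≡ 22.
  x = λ² - 0 - 11 = 484 - 11 ≡ 0; y = λ·(0 - 0) - 39 ≡ 4. → (0, 4)
5Q: (0, 4) + (11, 23). λ = (23 - 4)/(11 - 0) ≡ 19/11 mod 43. 11⁻¹ ≡ 4 (mod 43), so λ ≡ 33.
  x = λ² - 0 - 11 = 1089 - 11 ≡ 3; y = λ·(0 - 3) - 4 ≡ 26. → (3, 26)
6Q: (3, 26) + (11, 23). λ = (23 - 26)/(11 - 3) ≡ 40/8 mod 43. 8⁻¹ ≡ 27 (mod 43) since 8·27 = 216 ≡ 1, so λ ≡ 5.
  x = λ² - 3 - 11 = 25 - 14 ≡ 11; y = λ·(3 - 11) - 26 ≡ 20. → (11, 20)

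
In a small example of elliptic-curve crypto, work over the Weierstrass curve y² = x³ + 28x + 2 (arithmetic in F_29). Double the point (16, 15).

tangent at (16, 15): λ = (3·16² + 28)/(2·15) ≡ 13/1. 1⁻¹ ≡ 1 (mod 29) since 1·1 = 1 ≡ 1, so λ ≡ 13·1 ≡ 13.
  x = λ² - 16 - 16 = 169 - 32 ≡ 21; y = λ·(16 - 21) - 15 ≡ 7. → (21, 7)

(21, 7)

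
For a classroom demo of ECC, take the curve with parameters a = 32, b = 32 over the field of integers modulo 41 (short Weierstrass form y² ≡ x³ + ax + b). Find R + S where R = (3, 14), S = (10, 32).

(3, 14) + (10, 32). λ = (32 - 14)/(10 - 3) ≡ 18/7 mod 41. 7⁻¹ ≡ 6 (mod 41), so λ ≡ 26.
  x = λ² - 3 - 10 = 676 - 13 ≡ 7; y = λ·(3 - 7) - 14 ≡ 5. → (7, 5)

(7, 5)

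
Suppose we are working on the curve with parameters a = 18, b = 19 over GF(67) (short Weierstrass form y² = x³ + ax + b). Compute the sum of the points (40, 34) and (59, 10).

(52, 27)

(40, 34) + (59, 10). λ = (10 - 34)/(59 - 40) ≡ 43/19 mod 67. 19⁻¹ ≡ 60 (mod 67) since 19·60 = 1140 ≡ 1, so λ ≡ 34.
  x = λ² - 40 - 59 = 1156 - 99 ≡ 52; y = λ·(40 - 52) - 34 ≡ 27. → (52, 27)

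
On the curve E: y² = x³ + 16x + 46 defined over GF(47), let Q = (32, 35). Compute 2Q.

(15, 18)

tangent at (32, 35): λ = (3·32² + 16)/(2·35) ≡ 33/23. 23⁻¹ ≡ 45 (mod 47), so λ ≡ 33·45 ≡ 28.
  x = λ² - 32 - 32 = 784 - 64 ≡ 15; y = λ·(32 - 15) - 35 ≡ 18. → (15, 18)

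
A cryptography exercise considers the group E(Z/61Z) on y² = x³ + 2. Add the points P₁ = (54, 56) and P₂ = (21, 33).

(54, 56) + (21, 33). λ = (33 - 56)/(21 - 54) ≡ 38/28 mod 61. 28⁻¹ ≡ 24 (mod 61), so λ ≡ 58.
  x = λ² - 54 - 21 = 3364 - 75 ≡ 56; y = λ·(54 - 56) - 56 ≡ 11. → (56, 11)

(56, 11)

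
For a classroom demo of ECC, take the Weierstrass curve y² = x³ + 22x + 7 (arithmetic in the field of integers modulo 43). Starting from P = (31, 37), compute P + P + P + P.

Repeated addition: build up to 4P.
2P: tangent at (31, 37): λ = (3·31² + 22)/(2·37) ≡ 24/31. 31⁻¹ ≡ 25 (mod 43) since 31·25 = 775 ≡ 1, so λ ≡ 24·25 ≡ 41.
  x = λ² - 31 - 31 = 1681 - 62 ≡ 28; y = λ·(31 - 28) - 37 ≡ 0. → (28, 0)
3P: (28, 0) + (31, 37). λ = (37 - 0)/(31 - 28) ≡ 37/3 mod 43. 3⁻¹ ≡ 29 (mod 43) since 3·29 = 87 ≡ 1, so λ ≡ 41.
  x = λ² - 28 - 31 = 1681 - 59 ≡ 31; y = λ·(28 - 31) - 0 ≡ 6. → (31, 6)
4P: (31, 6) + (31, 37): same x and y₁ ≡ -y₂, so the sum is O.

O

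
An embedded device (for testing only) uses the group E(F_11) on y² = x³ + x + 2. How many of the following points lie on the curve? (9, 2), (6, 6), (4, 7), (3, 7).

(9, 2): 2² ≡ 4, rhs ≡ 3 → off.
(6, 6): 6² ≡ 3, rhs ≡ 4 → off.
(4, 7): 7² ≡ 5, rhs ≡ 4 → off.
(3, 7): 7² ≡ 5, rhs ≡ 10 → off.

0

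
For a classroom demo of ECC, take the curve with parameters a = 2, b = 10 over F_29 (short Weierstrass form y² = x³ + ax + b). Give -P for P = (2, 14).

(2, 15)

-(2, 14) = (2, -14 mod 29) = (2, 15).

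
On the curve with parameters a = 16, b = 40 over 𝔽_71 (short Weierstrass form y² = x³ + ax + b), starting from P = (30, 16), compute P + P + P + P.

Repeated addition: build up to 4P.
2P: tangent at (30, 16): λ = (3·30² + 16)/(2·16) ≡ 18/32. 32⁻¹ ≡ 20 (mod 71) since 32·20 = 640 ≡ 1, so λ ≡ 18·20 ≡ 5.
  x = λ² - 30 - 30 = 25 - 60 ≡ 36; y = λ·(30 - 36) - 16 ≡ 25. → (36, 25)
3P: (36, 25) + (30, 16). λ = (16 - 25)/(30 - 36) ≡ 62/65 mod 71. 65⁻¹ ≡ 59 (mod 71) since 65·59 = 3835 ≡ 1, so λ ≡ 37.
  x = λ² - 36 - 30 = 1369 - 66 ≡ 25; y = λ·(36 - 25) - 25 ≡ 27. → (25, 27)
4P: (25, 27) + (30, 16). λ = (16 - 27)/(30 - 25) ≡ 60/5 mod 71. 5⁻¹ ≡ 57 (mod 71), so λ ≡ 12.
  x = λ² - 25 - 30 = 144 - 55 ≡ 18; y = λ·(25 - 18) - 27 ≡ 57. → (18, 57)

(18, 57)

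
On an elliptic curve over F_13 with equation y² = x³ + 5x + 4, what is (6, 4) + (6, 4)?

(11, 5)

tangent at (6, 4): λ = (3·6² + 5)/(2·4) ≡ 9/8. 8⁻¹ ≡ 5 (mod 13), so λ ≡ 9·5 ≡ 6.
  x = λ² - 6 - 6 = 36 - 12 ≡ 11; y = λ·(6 - 11) - 4 ≡ 5. → (11, 5)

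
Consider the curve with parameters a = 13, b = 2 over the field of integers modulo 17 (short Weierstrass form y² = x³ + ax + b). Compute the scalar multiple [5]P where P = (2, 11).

Repeated addition: build up to 5P.
2P: tangent at (2, 11): λ = (3·2² + 13)/(2·11) ≡ 8/5. 5⁻¹ ≡ 7 (mod 17) since 5·7 = 35 ≡ 1, so λ ≡ 8·7 ≡ 5.
  x = λ² - 2 - 2 = 25 - 4 ≡ 4; y = λ·(2 - 4) - 11 ≡ 13. → (4, 13)
3P: (4, 13) + (2, 11). λ = (11 - 13)/(2 - 4) ≡ 15/15 mod 17. 15⁻¹ ≡ 8 (mod 17), so λ ≡ 1.
  x = λ² - 4 - 2 = 1 - 6 ≡ 12; y = λ·(4 - 12) - 13 ≡ 13. → (12, 13)
4P: (12, 13) + (2, 11). λ = (11 - 13)/(2 - 12) ≡ 15/7 mod 17. 7⁻¹ ≡ 5 (mod 17), so λ ≡ 7.
  x = λ² - 12 - 2 = 49 - 14 ≡ 1; y = λ·(12 - 1) - 13 ≡ 13. → (1, 13)
5P: (1, 13) + (2, 11). λ = (11 - 13)/(2 - 1) ≡ 15/1 mod 17. 1⁻¹ ≡ 1 (mod 17), so λ ≡ 15.
  x = λ² - 1 - 2 = 225 - 3 ≡ 1; y = λ·(1 - 1) - 13 ≡ 4. → (1, 4)

(1, 4)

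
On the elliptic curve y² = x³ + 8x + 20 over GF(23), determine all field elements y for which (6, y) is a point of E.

x³ + 8x + 20 = 284 ≡ 8 (mod 23).
Square roots of 8 mod 23: 10 and 13 (since 10² = 100 ≡ 8).

10, 13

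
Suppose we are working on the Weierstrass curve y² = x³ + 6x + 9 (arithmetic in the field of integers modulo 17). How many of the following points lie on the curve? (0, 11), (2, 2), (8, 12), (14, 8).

1

(0, 11): 11² ≡ 2, rhs ≡ 9 → off.
(2, 2): 2² ≡ 4, rhs ≡ 12 → off.
(8, 12): 12² ≡ 8, rhs ≡ 8 → on.
(14, 8): 8² ≡ 13, rhs ≡ 15 → off.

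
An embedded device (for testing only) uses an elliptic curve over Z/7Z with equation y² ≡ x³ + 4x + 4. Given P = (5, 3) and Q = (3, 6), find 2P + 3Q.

First 2P:
Repeated addition: build up to 2P.
2P: tangent at (5, 3): λ = (3·5² + 4)/(2·3) ≡ 2/6. 6⁻¹ ≡ 6 (mod 7), so λ ≡ 2·6 ≡ 5.
  x = λ² - 5 - 5 = 25 - 10 ≡ 1; y = λ·(5 - 1) - 3 ≡ 3. → (1, 3)
2P = (1, 3).
Next 3Q:
Repeated addition: build up to 3Q.
2Q: tangent at (3, 6): λ = (3·3² + 4)/(2·6) ≡ 3/5. 5⁻¹ ≡ 3 (mod 7), so λ ≡ 3·3 ≡ 2.
  x = λ² - 3 - 3 = 4 - 6 ≡ 5; y = λ·(3 - 5) - 6 ≡ 4. → (5, 4)
3Q: (5, 4) + (3, 6). λ = (6 - 4)/(3 - 5) ≡ 2/5 mod 7. 5⁻¹ ≡ 3 (mod 7), so λ ≡ 6.
  x = λ² - 5 - 3 = 36 - 8 ≡ 0; y = λ·(5 - 0) - 4 ≡ 5. → (0, 5)
3Q = (0, 5).
Finally 2P + 3Q:
(1, 3) + (0, 5). λ = (5 - 3)/(0 - 1) ≡ 2/6 mod 7. 6⁻¹ ≡ 6 (mod 7), so λ ≡ 5.
  x = λ² - 1 - 0 = 25 - 1 ≡ 3; y = λ·(1 - 3) - 3 ≡ 1. → (3, 1)

(3, 1)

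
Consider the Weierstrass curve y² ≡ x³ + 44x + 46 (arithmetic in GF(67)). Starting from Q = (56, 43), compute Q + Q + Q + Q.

Double-and-add on 4 = (100)₂. Start with Q = (56, 43) for the leading 1-bit.
double: tangent at (56, 43): λ = (3·56² + 44)/(2·43) ≡ 5/19. 19⁻¹ ≡ 60 (mod 67) since 19·60 = 1140 ≡ 1, so λ ≡ 5·60 ≡ 32.
  x = λ² - 56 - 56 = 1024 - 112 ≡ 41; y = λ·(56 - 41) - 43 ≡ 35. → (41, 35)
double: tangent at (41, 35): λ = (3·41² + 44)/(2·35) ≡ 62/3. 3⁻¹ ≡ 45 (mod 67), so λ ≡ 62·45 ≡ 43.
  x = λ² - 41 - 41 = 1849 - 82 ≡ 25; y = λ·(41 - 25) - 35 ≡ 50. → (25, 50)

(25, 50)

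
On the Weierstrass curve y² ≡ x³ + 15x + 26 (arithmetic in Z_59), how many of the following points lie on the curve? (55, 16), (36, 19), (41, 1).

2

(55, 16): 16² ≡ 20, rhs ≡ 20 → on.
(36, 19): 19² ≡ 7, rhs ≡ 22 → off.
(41, 1): 1² ≡ 1, rhs ≡ 1 → on.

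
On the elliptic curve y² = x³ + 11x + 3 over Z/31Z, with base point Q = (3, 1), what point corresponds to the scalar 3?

(2, 8)

Repeated addition: build up to 3Q.
2Q: tangent at (3, 1): λ = (3·3² + 11)/(2·1) ≡ 7/2. 2⁻¹ ≡ 16 (mod 31), so λ ≡ 7·16 ≡ 19.
  x = λ² - 3 - 3 = 361 - 6 ≡ 14; y = λ·(3 - 14) - 1 ≡ 7. → (14, 7)
3Q: (14, 7) + (3, 1). λ = (1 - 7)/(3 - 14) ≡ 25/20 mod 31. 20⁻¹ ≡ 14 (mod 31) since 20·14 = 280 ≡ 1, so λ ≡ 9.
  x = λ² - 14 - 3 = 81 - 17 ≡ 2; y = λ·(14 - 2) - 7 ≡ 8. → (2, 8)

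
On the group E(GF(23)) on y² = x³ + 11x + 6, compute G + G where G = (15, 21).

(17, 0)

tangent at (15, 21): λ = (3·15² + 11)/(2·21) ≡ 19/19. 19⁻¹ ≡ 17 (mod 23), so λ ≡ 19·17 ≡ 1.
  x = λ² - 15 - 15 = 1 - 30 ≡ 17; y = λ·(15 - 17) - 21 ≡ 0. → (17, 0)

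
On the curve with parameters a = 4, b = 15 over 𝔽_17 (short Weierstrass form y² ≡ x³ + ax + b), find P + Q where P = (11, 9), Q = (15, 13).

(9, 10)

(11, 9) + (15, 13). λ = (13 - 9)/(15 - 11) ≡ 4/4 mod 17. 4⁻¹ ≡ 13 (mod 17), so λ ≡ 1.
  x = λ² - 11 - 15 = 1 - 26 ≡ 9; y = λ·(11 - 9) - 9 ≡ 10. → (9, 10)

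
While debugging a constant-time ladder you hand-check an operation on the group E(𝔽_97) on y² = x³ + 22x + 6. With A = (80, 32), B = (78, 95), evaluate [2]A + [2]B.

(61, 66)

First 2A:
Repeated addition: build up to 2A.
2A: tangent at (80, 32): λ = (3·80² + 22)/(2·32) ≡ 16/64. 64⁻¹ ≡ 47 (mod 97) since 64·47 = 3008 ≡ 1, so λ ≡ 16·47 ≡ 73.
  x = λ² - 80 - 80 = 5329 - 160 ≡ 28; y = λ·(80 - 28) - 32 ≡ 78. → (28, 78)
2A = (28, 78).
Next 2B:
Repeated addition: build up to 2B.
2B: tangent at (78, 95): λ = (3·78² + 22)/(2·95) ≡ 38/93. 93⁻¹ ≡ 24 (mod 97) since 93·24 = 2232 ≡ 1, so λ ≡ 38·24 ≡ 39.
  x = λ² - 78 - 78 = 1521 - 156 ≡ 7; y = λ·(78 - 7) - 95 ≡ 55. → (7, 55)
2B = (7, 55).
Finally 2A + 2B:
(28, 78) + (7, 55). λ = (55 - 78)/(7 - 28) ≡ 74/76 mod 97. 76⁻¹ ≡ 60 (mod 97) since 76·60 = 4560 ≡ 1, so λ ≡ 75.
  x = λ² - 28 - 7 = 5625 - 35 ≡ 61; y = λ·(28 - 61) - 78 ≡ 66. → (61, 66)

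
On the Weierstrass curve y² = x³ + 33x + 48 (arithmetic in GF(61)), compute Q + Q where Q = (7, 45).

tangent at (7, 45): λ = (3·7² + 33)/(2·45) ≡ 58/29. 29⁻¹ ≡ 40 (mod 61) since 29·40 = 1160 ≡ 1, so λ ≡ 58·40 ≡ 2.
  x = λ² - 7 - 7 = 4 - 14 ≡ 51; y = λ·(7 - 51) - 45 ≡ 50. → (51, 50)

(51, 50)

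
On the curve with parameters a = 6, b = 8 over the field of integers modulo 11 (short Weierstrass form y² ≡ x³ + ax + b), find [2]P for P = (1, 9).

tangent at (1, 9): λ = (3·1² + 6)/(2·9) ≡ 9/7. 7⁻¹ ≡ 8 (mod 11) since 7·8 = 56 ≡ 1, so λ ≡ 9·8 ≡ 6.
  x = λ² - 1 - 1 = 36 - 2 ≡ 1; y = λ·(1 - 1) - 9 ≡ 2. → (1, 2)

(1, 2)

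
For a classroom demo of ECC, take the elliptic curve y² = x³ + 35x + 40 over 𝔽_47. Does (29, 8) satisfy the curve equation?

y² = 8² ≡ 17; x³ + 35x + 40 = 25444 ≡ 17 (mod 47). 17 = 17.

yes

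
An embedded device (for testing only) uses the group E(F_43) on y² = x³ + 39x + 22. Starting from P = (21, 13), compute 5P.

(21, 30)

Double-and-add on 5 = (101)₂. Start with P = (21, 13) for the leading 1-bit.
double: tangent at (21, 13): λ = (3·21² + 39)/(2·13) ≡ 29/26. 26⁻¹ ≡ 5 (mod 43) since 26·5 = 130 ≡ 1, so λ ≡ 29·5 ≡ 16.
  x = λ² - 21 - 21 = 256 - 42 ≡ 42; y = λ·(21 - 42) - 13 ≡ 38. → (42, 38)
double: tangent at (42, 38): λ = (3·42² + 39)/(2·38) ≡ 42/33. 33⁻¹ ≡ 30 (mod 43) since 33·30 = 990 ≡ 1, so λ ≡ 42·30 ≡ 13.
  x = λ² - 42 - 42 = 169 - 84 ≡ 42; y = λ·(42 - 42) - 38 ≡ 5. → (42, 5)
add P: (42, 5) + (21, 13). λ = (13 - 5)/(21 - 42) ≡ 8/22 mod 43. 22⁻¹ ≡ 2 (mod 43), so λ ≡ 16.
  x = λ² - 42 - 21 = 256 - 63 ≡ 21; y = λ·(42 - 21) - 5 ≡ 30. → (21, 30)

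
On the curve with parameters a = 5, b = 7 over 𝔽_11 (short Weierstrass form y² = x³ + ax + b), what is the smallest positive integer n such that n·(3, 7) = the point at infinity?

2P: tangent at (3, 7): λ = (3·3² + 5)/(2·7) ≡ 10/3. 3⁻¹ ≡ 4 (mod 11), so λ ≡ 10·4 ≡ 7.
  x = λ² - 3 - 3 = 49 - 6 ≡ 10; y = λ·(3 - 10) - 7 ≡ 10. → (10, 10)
3P: (10, 10) + (3, 7). λ = (7 - 10)/(3 - 10) ≡ 8/4 mod 11. 4⁻¹ ≡ 3 (mod 11) since 4·3 = 12 ≡ 1, so λ ≡ 2.
  x = λ² - 10 - 3 = 4 - 13 ≡ 2; y = λ·(10 - 2) - 10 ≡ 6. → (2, 6)
4P: (2, 6) + (3, 7). λ = (7 - 6)/(3 - 2) ≡ 1/1 mod 11. 1⁻¹ ≡ 1 (mod 11), so λ ≡ 1.
  x = λ² - 2 - 3 = 1 - 5 ≡ 7; y = λ·(2 - 7) - 6 ≡ 0. → (7, 0)
5P: (7, 0) + (3, 7). λ = (7 - 0)/(3 - 7) ≡ 7/7 mod 11. 7⁻¹ ≡ 8 (mod 11) since 7·8 = 56 ≡ 1, so λ ≡ 1.
  x = λ² - 7 - 3 = 1 - 10 ≡ 2; y = λ·(7 - 2) - 0 ≡ 5. → (2, 5)
6P: (2, 5) + (3, 7). λ = (7 - 5)/(3 - 2) ≡ 2/1 mod 11. 1⁻¹ ≡ 1 (mod 11), so λ ≡ 2.
  x = λ² - 2 - 3 = 4 - 5 ≡ 10; y = λ·(2 - 10) - 5 ≡ 1. → (10, 1)
7P: (10, 1) + (3, 7). λ = (7 - 1)/(3 - 10) ≡ 6/4 mod 11. 4⁻¹ ≡ 3 (mod 11), so λ ≡ 7.
  x = λ² - 10 - 3 = 49 - 13 ≡ 3; y = λ·(10 - 3) - 1 ≡ 4. → (3, 4)
8P: (3, 4) + (3, 7): same x and y₁ ≡ -y₂, so the sum is the point at infinity.
8P = the point at infinity, so the order is 8.

8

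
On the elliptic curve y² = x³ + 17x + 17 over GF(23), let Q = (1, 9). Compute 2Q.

tangent at (1, 9): λ = (3·1² + 17)/(2·9) ≡ 20/18. 18⁻¹ ≡ 9 (mod 23) since 18·9 = 162 ≡ 1, so λ ≡ 20·9 ≡ 19.
  x = λ² - 1 - 1 = 361 - 2 ≡ 14; y = λ·(1 - 14) - 9 ≡ 20. → (14, 20)

(14, 20)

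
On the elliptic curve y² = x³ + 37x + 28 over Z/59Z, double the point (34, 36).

tangent at (34, 36): λ = (3·34² + 37)/(2·36) ≡ 24/13. 13⁻¹ ≡ 50 (mod 59), so λ ≡ 24·50 ≡ 20.
  x = λ² - 34 - 34 = 400 - 68 ≡ 37; y = λ·(34 - 37) - 36 ≡ 22. → (37, 22)

(37, 22)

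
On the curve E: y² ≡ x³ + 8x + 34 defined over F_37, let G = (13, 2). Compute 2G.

(0, 16)

tangent at (13, 2): λ = (3·13² + 8)/(2·2) ≡ 34/4. 4⁻¹ ≡ 28 (mod 37) since 4·28 = 112 ≡ 1, so λ ≡ 34·28 ≡ 27.
  x = λ² - 13 - 13 = 729 - 26 ≡ 0; y = λ·(13 - 0) - 2 ≡ 16. → (0, 16)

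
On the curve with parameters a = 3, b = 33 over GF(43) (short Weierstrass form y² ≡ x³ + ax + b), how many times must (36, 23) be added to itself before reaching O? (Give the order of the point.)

2P: tangent at (36, 23): λ = (3·36² + 3)/(2·23) ≡ 21/3. 3⁻¹ ≡ 29 (mod 43) since 3·29 = 87 ≡ 1, so λ ≡ 21·29 ≡ 7.
  x = λ² - 36 - 36 = 49 - 72 ≡ 20; y = λ·(36 - 20) - 23 ≡ 3. → (20, 3)
3P: (20, 3) + (36, 23). λ = (23 - 3)/(36 - 20) ≡ 20/16 mod 43. 16⁻¹ ≡ 35 (mod 43) since 16·35 = 560 ≡ 1, so λ ≡ 12.
  x = λ² - 20 - 36 = 144 - 56 ≡ 2; y = λ·(20 - 2) - 3 ≡ 41. → (2, 41)
4P: (2, 41) + (36, 23). λ = (23 - 41)/(36 - 2) ≡ 25/34 mod 43. 34⁻¹ ≡ 19 (mod 43), so λ ≡ 2.
  x = λ² - 2 - 36 = 4 - 38 ≡ 9; y = λ·(2 - 9) - 41 ≡ 31. → (9, 31)
5P: (9, 31) + (36, 23). λ = (23 - 31)/(36 - 9) ≡ 35/27 mod 43. 27⁻¹ ≡ 8 (mod 43), so λ ≡ 22.
  x = λ² - 9 - 36 = 484 - 45 ≡ 9; y = λ·(9 - 9) - 31 ≡ 12. → (9, 12)
6P: (9, 12) + (36, 23). λ = (23 - 12)/(36 - 9) ≡ 11/27 mod 43. 27⁻¹ ≡ 8 (mod 43), so λ ≡ 2.
  x = λ² - 9 - 36 = 4 - 45 ≡ 2; y = λ·(9 - 2) - 12 ≡ 2. → (2, 2)
7P: (2, 2) + (36, 23). λ = (23 - 2)/(36 - 2) ≡ 21/34 mod 43. 34⁻¹ ≡ 19 (mod 43) since 34·19 = 646 ≡ 1, so λ ≡ 12.
  x = λ² - 2 - 36 = 144 - 38 ≡ 20; y = λ·(2 - 20) - 2 ≡ 40. → (20, 40)
8P: (20, 40) + (36, 23). λ = (23 - 40)/(36 - 20) ≡ 26/16 mod 43. 16⁻¹ ≡ 35 (mod 43) since 16·35 = 560 ≡ 1, so λ ≡ 7.
  x = λ² - 20 - 36 = 49 - 56 ≡ 36; y = λ·(20 - 36) - 40 ≡ 20. → (36, 20)
9P: (36, 20) + (36, 23): same x and y₁ ≡ -y₂, so the sum is O.
9P = O, so the order is 9.

9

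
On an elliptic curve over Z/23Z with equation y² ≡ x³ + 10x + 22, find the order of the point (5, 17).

9

2P: tangent at (5, 17): λ = (3·5² + 10)/(2·17) ≡ 16/11. 11⁻¹ ≡ 21 (mod 23) since 11·21 = 231 ≡ 1, so λ ≡ 16·21 ≡ 14.
  x = λ² - 5 - 5 = 196 - 10 ≡ 2; y = λ·(5 - 2) - 17 ≡ 2. → (2, 2)
3P: (2, 2) + (5, 17). λ = (17 - 2)/(5 - 2) ≡ 15/3 mod 23. 3⁻¹ ≡ 8 (mod 23), so λ ≡ 5.
  x = λ² - 2 - 5 = 25 - 7 ≡ 18; y = λ·(2 - 18) - 2 ≡ 10. → (18, 10)
4P: (18, 10) + (5, 17). λ = (17 - 10)/(5 - 18) ≡ 7/10 mod 23. 10⁻¹ ≡ 7 (mod 23), so λ ≡ 3.
  x = λ² - 18 - 5 = 9 - 23 ≡ 9; y = λ·(18 - 9) - 10 ≡ 17. → (9, 17)
5P: (9, 17) + (5, 17). λ = (17 - 17)/(5 - 9) ≡ 0/19 mod 23. 19⁻¹ ≡ 17 (mod 23) since 19·17 = 323 ≡ 1, so λ ≡ 0.
  x = λ² - 9 - 5 = 0 - 14 ≡ 9; y = λ·(9 - 9) - 17 ≡ 6. → (9, 6)
6P: (9, 6) + (5, 17). λ = (17 - 6)/(5 - 9) ≡ 11/19 mod 23. 19⁻¹ ≡ 17 (mod 23) since 19·17 = 323 ≡ 1, so λ ≡ 3.
  x = λ² - 9 - 5 = 9 - 14 ≡ 18; y = λ·(9 - 18) - 6 ≡ 13. → (18, 13)
7P: (18, 13) + (5, 17). λ = (17 - 13)/(5 - 18) ≡ 4/10 mod 23. 10⁻¹ ≡ 7 (mod 23), so λ ≡ 5.
  x = λ² - 18 - 5 = 25 - 23 ≡ 2; y = λ·(18 - 2) - 13 ≡ 21. → (2, 21)
8P: (2, 21) + (5, 17). λ = (17 - 21)/(5 - 2) ≡ 19/3 mod 23. 3⁻¹ ≡ 8 (mod 23) since 3·8 = 24 ≡ 1, so λ ≡ 14.
  x = λ² - 2 - 5 = 196 - 7 ≡ 5; y = λ·(2 - 5) - 21 ≡ 6. → (5, 6)
9P: (5, 6) + (5, 17): same x and y₁ ≡ -y₂, so the sum is 𝒪.
9P = 𝒪, so the order is 9.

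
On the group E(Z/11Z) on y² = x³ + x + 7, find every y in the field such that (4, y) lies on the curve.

x³ + 1x + 7 = 75 ≡ 9 (mod 11).
Square roots of 9 mod 11: 3 and 8 (since 3² = 9 ≡ 9).

3, 8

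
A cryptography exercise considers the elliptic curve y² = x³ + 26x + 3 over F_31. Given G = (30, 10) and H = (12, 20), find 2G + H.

First 2G:
Repeated addition: build up to 2G.
2G: tangent at (30, 10): λ = (3·30² + 26)/(2·10) ≡ 29/20. 20⁻¹ ≡ 14 (mod 31), so λ ≡ 29·14 ≡ 3.
  x = λ² - 30 - 30 = 9 - 60 ≡ 11; y = λ·(30 - 11) - 10 ≡ 16. → (11, 16)
2G = (11, 16).
Finally 2G + H:
(11, 16) + (12, 20). λ = (20 - 16)/(12 - 11) ≡ 4/1 mod 31. 1⁻¹ ≡ 1 (mod 31) since 1·1 = 1 ≡ 1, so λ ≡ 4.
  x = λ² - 11 - 12 = 16 - 23 ≡ 24; y = λ·(11 - 24) - 16 ≡ 25. → (24, 25)

(24, 25)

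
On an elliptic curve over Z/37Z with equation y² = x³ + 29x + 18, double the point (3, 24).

tangent at (3, 24): λ = (3·3² + 29)/(2·24) ≡ 19/11. 11⁻¹ ≡ 27 (mod 37), so λ ≡ 19·27 ≡ 32.
  x = λ² - 3 - 3 = 1024 - 6 ≡ 19; y = λ·(3 - 19) - 24 ≡ 19. → (19, 19)

(19, 19)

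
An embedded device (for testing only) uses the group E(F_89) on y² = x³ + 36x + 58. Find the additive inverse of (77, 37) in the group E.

(77, 52)

-(77, 37) = (77, -37 mod 89) = (77, 52).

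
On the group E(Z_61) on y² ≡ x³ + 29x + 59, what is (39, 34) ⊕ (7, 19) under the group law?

(54, 60)

(39, 34) + (7, 19). λ = (19 - 34)/(7 - 39) ≡ 46/29 mod 61. 29⁻¹ ≡ 40 (mod 61), so λ ≡ 10.
  x = λ² - 39 - 7 = 100 - 46 ≡ 54; y = λ·(39 - 54) - 34 ≡ 60. → (54, 60)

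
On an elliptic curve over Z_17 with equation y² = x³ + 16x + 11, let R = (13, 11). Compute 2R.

(10, 7)

tangent at (13, 11): λ = (3·13² + 16)/(2·11) ≡ 13/5. 5⁻¹ ≡ 7 (mod 17), so λ ≡ 13·7 ≡ 6.
  x = λ² - 13 - 13 = 36 - 26 ≡ 10; y = λ·(13 - 10) - 11 ≡ 7. → (10, 7)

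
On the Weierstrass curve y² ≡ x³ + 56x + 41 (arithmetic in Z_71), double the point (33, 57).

tangent at (33, 57): λ = (3·33² + 56)/(2·57) ≡ 57/43. 43⁻¹ ≡ 38 (mod 71), so λ ≡ 57·38 ≡ 36.
  x = λ² - 33 - 33 = 1296 - 66 ≡ 23; y = λ·(33 - 23) - 57 ≡ 19. → (23, 19)

(23, 19)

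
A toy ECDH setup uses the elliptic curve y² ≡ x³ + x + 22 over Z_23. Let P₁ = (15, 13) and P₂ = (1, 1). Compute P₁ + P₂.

(15, 13) + (1, 1). λ = (1 - 13)/(1 - 15) ≡ 11/9 mod 23. 9⁻¹ ≡ 18 (mod 23), so λ ≡ 14.
  x = λ² - 15 - 1 = 196 - 16 ≡ 19; y = λ·(15 - 19) - 13 ≡ 0. → (19, 0)

(19, 0)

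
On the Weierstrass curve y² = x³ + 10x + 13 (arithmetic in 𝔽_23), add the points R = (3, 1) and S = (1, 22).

(3, 1) + (1, 22). λ = (22 - 1)/(1 - 3) ≡ 21/21 mod 23. 21⁻¹ ≡ 11 (mod 23) since 21·11 = 231 ≡ 1, so λ ≡ 1.
  x = λ² - 3 - 1 = 1 - 4 ≡ 20; y = λ·(3 - 20) - 1 ≡ 5. → (20, 5)

(20, 5)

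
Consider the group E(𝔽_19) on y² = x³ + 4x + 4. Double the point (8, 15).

tangent at (8, 15): λ = (3·8² + 4)/(2·15) ≡ 6/11. 11⁻¹ ≡ 7 (mod 19) since 11·7 = 77 ≡ 1, so λ ≡ 6·7 ≡ 4.
  x = λ² - 8 - 8 = 16 - 16 ≡ 0; y = λ·(8 - 0) - 15 ≡ 17. → (0, 17)

(0, 17)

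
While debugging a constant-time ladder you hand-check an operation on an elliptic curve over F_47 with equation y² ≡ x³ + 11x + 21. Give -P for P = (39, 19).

-(39, 19) = (39, -19 mod 47) = (39, 28).

(39, 28)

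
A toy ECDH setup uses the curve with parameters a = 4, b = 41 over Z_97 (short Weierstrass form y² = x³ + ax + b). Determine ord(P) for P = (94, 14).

2P: tangent at (94, 14): λ = (3·94² + 4)/(2·14) ≡ 31/28. 28⁻¹ ≡ 52 (mod 97), so λ ≡ 31·52 ≡ 60.
  x = λ² - 94 - 94 = 3600 - 188 ≡ 17; y = λ·(94 - 17) - 14 ≡ 47. → (17, 47)
3P: (17, 47) + (94, 14). λ = (14 - 47)/(94 - 17) ≡ 64/77 mod 97. 77⁻¹ ≡ 63 (mod 97), so λ ≡ 55.
  x = λ² - 17 - 94 = 3025 - 111 ≡ 4; y = λ·(17 - 4) - 47 ≡ 86. → (4, 86)
4P: (4, 86) + (94, 14). λ = (14 - 86)/(94 - 4) ≡ 25/90 mod 97. 90⁻¹ ≡ 83 (mod 97) since 90·83 = 7470 ≡ 1, so λ ≡ 38.
  x = λ² - 4 - 94 = 1444 - 98 ≡ 85; y = λ·(4 - 85) - 86 ≡ 37. → (85, 37)
5P: (85, 37) + (94, 14). λ = (14 - 37)/(94 - 85) ≡ 74/9 mod 97. 9⁻¹ ≡ 54 (mod 97), so λ ≡ 19.
  x = λ² - 85 - 94 = 361 - 179 ≡ 85; y = λ·(85 - 85) - 37 ≡ 60. → (85, 60)
6P: (85, 60) + (94, 14). λ = (14 - 60)/(94 - 85) ≡ 51/9 mod 97. 9⁻¹ ≡ 54 (mod 97), so λ ≡ 38.
  x = λ² - 85 - 94 = 1444 - 179 ≡ 4; y = λ·(85 - 4) - 60 ≡ 11. → (4, 11)
7P: (4, 11) + (94, 14). λ = (14 - 11)/(94 - 4) ≡ 3/90 mod 97. 90⁻¹ ≡ 83 (mod 97), so λ ≡ 55.
  x = λ² - 4 - 94 = 3025 - 98 ≡ 17; y = λ·(4 - 17) - 11 ≡ 50. → (17, 50)
8P: (17, 50) + (94, 14). λ = (14 - 50)/(94 - 17) ≡ 61/77 mod 97. 77⁻¹ ≡ 63 (mod 97) since 77·63 = 4851 ≡ 1, so λ ≡ 60.
  x = λ² - 17 - 94 = 3600 - 111 ≡ 94; y = λ·(17 - 94) - 50 ≡ 83. → (94, 83)
9P: (94, 83) + (94, 14): same x and y₁ ≡ -y₂, so the sum is ∞.
9P = ∞, so the order is 9.

9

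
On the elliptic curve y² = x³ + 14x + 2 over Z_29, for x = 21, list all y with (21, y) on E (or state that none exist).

x³ + 14x + 2 = 9557 ≡ 16 (mod 29).
Square roots of 16 mod 29: 4 and 25 (since 4² = 16 ≡ 16).

4, 25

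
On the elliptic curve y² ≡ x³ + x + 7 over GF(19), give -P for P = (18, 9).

-(18, 9) = (18, -9 mod 19) = (18, 10).

(18, 10)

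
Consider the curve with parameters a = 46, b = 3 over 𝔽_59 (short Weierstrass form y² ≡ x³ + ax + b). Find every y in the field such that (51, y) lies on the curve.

x³ + 46x + 3 = 135000 ≡ 8 (mod 59).
8 is a non-residue mod 59; no y exists.

none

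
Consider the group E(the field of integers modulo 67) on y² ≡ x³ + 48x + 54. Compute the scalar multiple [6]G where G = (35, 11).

(43, 35)

Double-and-add on 6 = (110)₂. Start with G = (35, 11) for the leading 1-bit.
double: tangent at (35, 11): λ = (3·35² + 48)/(2·11) ≡ 38/22. 22⁻¹ ≡ 64 (mod 67), so λ ≡ 38·64 ≡ 20.
  x = λ² - 35 - 35 = 400 - 70 ≡ 62; y = λ·(35 - 62) - 11 ≡ 52. → (62, 52)
add G: (62, 52) + (35, 11). λ = (11 - 52)/(35 - 62) ≡ 26/40 mod 67. 40⁻¹ ≡ 62 (mod 67) since 40·62 = 2480 ≡ 1, so λ ≡ 4.
  x = λ² - 62 - 35 = 16 - 97 ≡ 53; y = λ·(62 - 53) - 52 ≡ 51. → (53, 51)
double: tangent at (53, 51): λ = (3·53² + 48)/(2·51) ≡ 33/35. 35⁻¹ ≡ 23 (mod 67) since 35·23 = 805 ≡ 1, so λ ≡ 33·23 ≡ 22.
  x = λ² - 53 - 53 = 484 - 106 ≡ 43; y = λ·(53 - 43) - 51 ≡ 35. → (43, 35)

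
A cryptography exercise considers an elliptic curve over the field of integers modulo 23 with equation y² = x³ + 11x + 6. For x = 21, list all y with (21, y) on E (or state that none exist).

none

x³ + 11x + 6 = 9498 ≡ 22 (mod 23).
22 is a non-residue mod 23; no y exists.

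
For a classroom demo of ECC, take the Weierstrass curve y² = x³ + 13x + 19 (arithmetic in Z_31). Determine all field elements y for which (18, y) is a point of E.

3, 28

x³ + 13x + 19 = 6085 ≡ 9 (mod 31).
Square roots of 9 mod 31: 3 and 28 (since 3² = 9 ≡ 9).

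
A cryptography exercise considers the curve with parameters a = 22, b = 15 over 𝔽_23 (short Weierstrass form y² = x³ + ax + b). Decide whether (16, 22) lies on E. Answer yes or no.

yes

y² = 22² ≡ 1; x³ + 22x + 15 = 4463 ≡ 1 (mod 23). 1 = 1.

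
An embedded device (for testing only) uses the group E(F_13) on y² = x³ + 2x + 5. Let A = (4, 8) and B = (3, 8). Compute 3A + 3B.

First 3A:
Repeated addition: build up to 3A.
2A: tangent at (4, 8): λ = (3·4² + 2)/(2·8) ≡ 11/3. 3⁻¹ ≡ 9 (mod 13), so λ ≡ 11·9 ≡ 8.
  x = λ² - 4 - 4 = 64 - 8 ≡ 4; y = λ·(4 - 4) - 8 ≡ 5. → (4, 5)
3A: (4, 5) + (4, 8): same x and y₁ ≡ -y₂, so the sum is O.
3A = O.
Next 3B:
Repeated addition: build up to 3B.
2B: tangent at (3, 8): λ = (3·3² + 2)/(2·8) ≡ 3/3. 3⁻¹ ≡ 9 (mod 13) since 3·9 = 27 ≡ 1, so λ ≡ 3·9 ≡ 1.
  x = λ² - 3 - 3 = 1 - 6 ≡ 8; y = λ·(3 - 8) - 8 ≡ 0. → (8, 0)
3B: (8, 0) + (3, 8). λ = (8 - 0)/(3 - 8) ≡ 8/8 mod 13. 8⁻¹ ≡ 5 (mod 13) since 8·5 = 40 ≡ 1, so λ ≡ 1.
  x = λ² - 8 - 3 = 1 - 11 ≡ 3; y = λ·(8 - 3) - 0 ≡ 5. → (3, 5)
3B = (3, 5).
Finally 3A + 3B:
O + (3, 5) = (3, 5) (identity).

(3, 5)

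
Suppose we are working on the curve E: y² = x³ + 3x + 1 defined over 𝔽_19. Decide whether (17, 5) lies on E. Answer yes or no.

yes

y² = 5² ≡ 6; x³ + 3x + 1 = 4965 ≡ 6 (mod 19). 6 = 6.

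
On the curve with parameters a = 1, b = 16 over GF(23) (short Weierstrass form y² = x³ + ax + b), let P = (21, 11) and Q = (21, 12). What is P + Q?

O

The two points share x = 21 and their y-coordinates satisfy 11 + 12 ≡ 0 (mod 23), so they are inverses. Their sum is ∞.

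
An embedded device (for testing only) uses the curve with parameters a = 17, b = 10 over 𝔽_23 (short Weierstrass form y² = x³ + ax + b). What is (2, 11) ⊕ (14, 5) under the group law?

(2, 11) + (14, 5). λ = (5 - 11)/(14 - 2) ≡ 17/12 mod 23. 12⁻¹ ≡ 2 (mod 23), so λ ≡ 11.
  x = λ² - 2 - 14 = 121 - 16 ≡ 13; y = λ·(2 - 13) - 11 ≡ 6. → (13, 6)

(13, 6)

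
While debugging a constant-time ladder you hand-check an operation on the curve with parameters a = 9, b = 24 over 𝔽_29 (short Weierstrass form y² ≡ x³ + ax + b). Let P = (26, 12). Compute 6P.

Double-and-add on 6 = (110)₂. Start with P = (26, 12) for the leading 1-bit.
double: tangent at (26, 12): λ = (3·26² + 9)/(2·12) ≡ 7/24. 24⁻¹ ≡ 23 (mod 29) since 24·23 = 552 ≡ 1, so λ ≡ 7·23 ≡ 16.
  x = λ² - 26 - 26 = 256 - 52 ≡ 1; y = λ·(26 - 1) - 12 ≡ 11. → (1, 11)
add P: (1, 11) + (26, 12). λ = (12 - 11)/(26 - 1) ≡ 1/25 mod 29. 25⁻¹ ≡ 7 (mod 29), so λ ≡ 7.
  x = λ² - 1 - 26 = 49 - 27 ≡ 22; y = λ·(1 - 22) - 11 ≡ 16. → (22, 16)
double: tangent at (22, 16): λ = (3·22² + 9)/(2·16) ≡ 11/3. 3⁻¹ ≡ 10 (mod 29), so λ ≡ 11·10 ≡ 23.
  x = λ² - 22 - 22 = 529 - 44 ≡ 21; y = λ·(22 - 21) - 16 ≡ 7. → (21, 7)

(21, 7)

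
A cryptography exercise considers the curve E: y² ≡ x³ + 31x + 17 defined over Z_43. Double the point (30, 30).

(0, 24)

tangent at (30, 30): λ = (3·30² + 31)/(2·30) ≡ 22/17. 17⁻¹ ≡ 38 (mod 43), so λ ≡ 22·38 ≡ 19.
  x = λ² - 30 - 30 = 361 - 60 ≡ 0; y = λ·(30 - 0) - 30 ≡ 24. → (0, 24)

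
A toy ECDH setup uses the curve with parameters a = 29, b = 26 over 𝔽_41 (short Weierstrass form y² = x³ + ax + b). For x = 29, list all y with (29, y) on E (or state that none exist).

x³ + 29x + 26 = 25256 ≡ 0 (mod 41).
Only y = 0 satisfies y² ≡ 0.

0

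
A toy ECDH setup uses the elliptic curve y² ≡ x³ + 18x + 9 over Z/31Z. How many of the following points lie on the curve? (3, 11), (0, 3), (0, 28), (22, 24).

(3, 11): 11² ≡ 28, rhs ≡ 28 → on.
(0, 3): 3² ≡ 9, rhs ≡ 9 → on.
(0, 28): 28² ≡ 9, rhs ≡ 9 → on.
(22, 24): 24² ≡ 18, rhs ≡ 17 → off.

3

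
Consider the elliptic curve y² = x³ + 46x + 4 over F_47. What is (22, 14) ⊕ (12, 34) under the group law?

(17, 23)

(22, 14) + (12, 34). λ = (34 - 14)/(12 - 22) ≡ 20/37 mod 47. 37⁻¹ ≡ 14 (mod 47), so λ ≡ 45.
  x = λ² - 22 - 12 = 2025 - 34 ≡ 17; y = λ·(22 - 17) - 14 ≡ 23. → (17, 23)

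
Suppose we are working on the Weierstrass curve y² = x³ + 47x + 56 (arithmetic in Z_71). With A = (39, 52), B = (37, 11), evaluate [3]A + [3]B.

(25, 61)

First 3A:
Repeated addition: build up to 3A.
2A: tangent at (39, 52): λ = (3·39² + 47)/(2·52) ≡ 66/33. 33⁻¹ ≡ 28 (mod 71), so λ ≡ 66·28 ≡ 2.
  x = λ² - 39 - 39 = 4 - 78 ≡ 68; y = λ·(39 - 68) - 52 ≡ 32. → (68, 32)
3A: (68, 32) + (39, 52). λ = (52 - 32)/(39 - 68) ≡ 20/42 mod 71. 42⁻¹ ≡ 22 (mod 71) since 42·22 = 924 ≡ 1, so λ ≡ 14.
  x = λ² - 68 - 39 = 196 - 107 ≡ 18; y = λ·(68 - 18) - 32 ≡ 29. → (18, 29)
3A = (18, 29).
Next 3B:
Repeated addition: build up to 3B.
2B: tangent at (37, 11): λ = (3·37² + 47)/(2·11) ≡ 36/22. 22⁻¹ ≡ 42 (mod 71) since 22·42 = 924 ≡ 1, so λ ≡ 36·42 ≡ 21.
  x = λ² - 37 - 37 = 441 - 74 ≡ 12; y = λ·(37 - 12) - 11 ≡ 17. → (12, 17)
3B: (12, 17) + (37, 11). λ = (11 - 17)/(37 - 12) ≡ 65/25 mod 71. 25⁻¹ ≡ 54 (mod 71), so λ ≡ 31.
  x = λ² - 12 - 37 = 961 - 49 ≡ 60; y = λ·(12 - 60) - 17 ≡ 57. → (60, 57)
3B = (60, 57).
Finally 3A + 3B:
(18, 29) + (60, 57). λ = (57 - 29)/(60 - 18) ≡ 28/42 mod 71. 42⁻¹ ≡ 22 (mod 71), so λ ≡ 48.
  x = λ² - 18 - 60 = 2304 - 78 ≡ 25; y = λ·(18 - 25) - 29 ≡ 61. → (25, 61)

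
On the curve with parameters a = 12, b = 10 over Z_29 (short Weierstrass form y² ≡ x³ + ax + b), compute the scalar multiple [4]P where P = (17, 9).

(17, 9)

Double-and-add on 4 = (100)₂. Start with P = (17, 9) for the leading 1-bit.
double: tangent at (17, 9): λ = (3·17² + 12)/(2·9) ≡ 9/18. 18⁻¹ ≡ 21 (mod 29), so λ ≡ 9·21 ≡ 15.
  x = λ² - 17 - 17 = 225 - 34 ≡ 17; y = λ·(17 - 17) - 9 ≡ 20. → (17, 20)
double: tangent at (17, 20): λ = (3·17² + 12)/(2·20) ≡ 9/11. 11⁻¹ ≡ 8 (mod 29), so λ ≡ 9·8 ≡ 14.
  x = λ² - 17 - 17 = 196 - 34 ≡ 17; y = λ·(17 - 17) - 20 ≡ 9. → (17, 9)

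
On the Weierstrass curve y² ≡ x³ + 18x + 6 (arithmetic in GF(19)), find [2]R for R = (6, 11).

(4, 16)

tangent at (6, 11): λ = (3·6² + 18)/(2·11) ≡ 12/3. 3⁻¹ ≡ 13 (mod 19) since 3·13 = 39 ≡ 1, so λ ≡ 12·13 ≡ 4.
  x = λ² - 6 - 6 = 16 - 12 ≡ 4; y = λ·(6 - 4) - 11 ≡ 16. → (4, 16)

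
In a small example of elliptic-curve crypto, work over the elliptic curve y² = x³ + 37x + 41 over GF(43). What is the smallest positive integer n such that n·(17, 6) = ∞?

7

2P: tangent at (17, 6): λ = (3·17² + 37)/(2·6) ≡ 1/12. 12⁻¹ ≡ 18 (mod 43) since 12·18 = 216 ≡ 1, so λ ≡ 1·18 ≡ 18.
  x = λ² - 17 - 17 = 324 - 34 ≡ 32; y = λ·(17 - 32) - 6 ≡ 25. → (32, 25)
3P: (32, 25) + (17, 6). λ = (6 - 25)/(17 - 32) ≡ 24/28 mod 43. 28⁻¹ ≡ 20 (mod 43), so λ ≡ 7.
  x = λ² - 32 - 17 = 49 - 49 ≡ 0; y = λ·(32 - 0) - 25 ≡ 27. → (0, 27)
4P: (0, 27) + (17, 6). λ = (6 - 27)/(17 - 0) ≡ 22/17 mod 43. 17⁻¹ ≡ 38 (mod 43) since 17·38 = 646 ≡ 1, so λ ≡ 19.
  x = λ² - 0 - 17 = 361 - 17 ≡ 0; y = λ·(0 - 0) - 27 ≡ 16. → (0, 16)
5P: (0, 16) + (17, 6). λ = (6 - 16)/(17 - 0) ≡ 33/17 mod 43. 17⁻¹ ≡ 38 (mod 43) since 17·38 = 646 ≡ 1, so λ ≡ 7.
  x = λ² - 0 - 17 = 49 - 17 ≡ 32; y = λ·(0 - 32) - 16 ≡ 18. → (32, 18)
6P: (32, 18) + (17, 6). λ = (6 - 18)/(17 - 32) ≡ 31/28 mod 43. 28⁻¹ ≡ 20 (mod 43), so λ ≡ 18.
  x = λ² - 32 - 17 = 324 - 49 ≡ 17; y = λ·(32 - 17) - 18 ≡ 37. → (17, 37)
7P: (17, 37) + (17, 6): same x and y₁ ≡ -y₂, so the sum is ∞.
7P = ∞, so the order is 7.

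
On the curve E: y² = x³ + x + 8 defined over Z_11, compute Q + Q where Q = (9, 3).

(9, 8)

tangent at (9, 3): λ = (3·9² + 1)/(2·3) ≡ 2/6. 6⁻¹ ≡ 2 (mod 11) since 6·2 = 12 ≡ 1, so λ ≡ 2·2 ≡ 4.
  x = λ² - 9 - 9 = 16 - 18 ≡ 9; y = λ·(9 - 9) - 3 ≡ 8. → (9, 8)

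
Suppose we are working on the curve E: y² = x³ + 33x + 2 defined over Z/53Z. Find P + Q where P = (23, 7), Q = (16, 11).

(10, 31)

(23, 7) + (16, 11). λ = (11 - 7)/(16 - 23) ≡ 4/46 mod 53. 46⁻¹ ≡ 15 (mod 53) since 46·15 = 690 ≡ 1, so λ ≡ 7.
  x = λ² - 23 - 16 = 49 - 39 ≡ 10; y = λ·(23 - 10) - 7 ≡ 31. → (10, 31)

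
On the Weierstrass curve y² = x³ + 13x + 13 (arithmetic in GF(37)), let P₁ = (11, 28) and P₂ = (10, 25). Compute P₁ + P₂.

(11, 28) + (10, 25). λ = (25 - 28)/(10 - 11) ≡ 34/36 mod 37. 36⁻¹ ≡ 36 (mod 37) since 36·36 = 1296 ≡ 1, so λ ≡ 3.
  x = λ² - 11 - 10 = 9 - 21 ≡ 25; y = λ·(11 - 25) - 28 ≡ 4. → (25, 4)

(25, 4)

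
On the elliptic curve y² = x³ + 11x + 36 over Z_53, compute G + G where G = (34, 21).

tangent at (34, 21): λ = (3·34² + 11)/(2·21) ≡ 34/42. 42⁻¹ ≡ 24 (mod 53) since 42·24 = 1008 ≡ 1, so λ ≡ 34·24 ≡ 21.
  x = λ² - 34 - 34 = 441 - 68 ≡ 2; y = λ·(34 - 2) - 21 ≡ 15. → (2, 15)

(2, 15)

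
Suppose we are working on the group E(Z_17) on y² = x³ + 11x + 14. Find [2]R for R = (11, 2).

(12, 15)

tangent at (11, 2): λ = (3·11² + 11)/(2·2) ≡ 0/4. 4⁻¹ ≡ 13 (mod 17), so λ ≡ 0·13 ≡ 0.
  x = λ² - 11 - 11 = 0 - 22 ≡ 12; y = λ·(11 - 12) - 2 ≡ 15. → (12, 15)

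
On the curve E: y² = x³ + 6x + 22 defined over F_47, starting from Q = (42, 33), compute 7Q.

(35, 14)

Double-and-add on 7 = (111)₂. Start with Q = (42, 33) for the leading 1-bit.
double: tangent at (42, 33): λ = (3·42² + 6)/(2·33) ≡ 34/19. 19⁻¹ ≡ 5 (mod 47) since 19·5 = 95 ≡ 1, so λ ≡ 34·5 ≡ 29.
  x = λ² - 42 - 42 = 841 - 84 ≡ 5; y = λ·(42 - 5) - 33 ≡ 6. → (5, 6)
add Q: (5, 6) + (42, 33). λ = (33 - 6)/(42 - 5) ≡ 27/37 mod 47. 37⁻¹ ≡ 14 (mod 47), so λ ≡ 2.
  x = λ² - 5 - 42 = 4 - 47 ≡ 4; y = λ·(5 - 4) - 6 ≡ 43. → (4, 43)
double: tangent at (4, 43): λ = (3·4² + 6)/(2·43) ≡ 7/39. 39⁻¹ ≡ 41 (mod 47), so λ ≡ 7·41 ≡ 5.
  x = λ² - 4 - 4 = 25 - 8 ≡ 17; y = λ·(4 - 17) - 43 ≡ 33. → (17, 33)
add Q: (17, 33) + (42, 33). λ = (33 - 33)/(42 - 17) ≡ 0/25 mod 47. 25⁻¹ ≡ 32 (mod 47), so λ ≡ 0.
  x = λ² - 17 - 42 = 0 - 59 ≡ 35; y = λ·(17 - 35) - 33 ≡ 14. → (35, 14)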